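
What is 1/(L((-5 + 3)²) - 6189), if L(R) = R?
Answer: -1/6185 ≈ -0.00016168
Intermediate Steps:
1/(L((-5 + 3)²) - 6189) = 1/((-5 + 3)² - 6189) = 1/((-2)² - 6189) = 1/(4 - 6189) = 1/(-6185) = -1/6185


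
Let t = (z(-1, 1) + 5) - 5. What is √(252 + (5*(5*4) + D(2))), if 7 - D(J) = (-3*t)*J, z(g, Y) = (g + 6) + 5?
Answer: √419 ≈ 20.469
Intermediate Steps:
z(g, Y) = 11 + g (z(g, Y) = (6 + g) + 5 = 11 + g)
t = 10 (t = ((11 - 1) + 5) - 5 = (10 + 5) - 5 = 15 - 5 = 10)
D(J) = 7 + 30*J (D(J) = 7 - (-3*10)*J = 7 - (-30)*J = 7 + 30*J)
√(252 + (5*(5*4) + D(2))) = √(252 + (5*(5*4) + (7 + 30*2))) = √(252 + (5*20 + (7 + 60))) = √(252 + (100 + 67)) = √(252 + 167) = √419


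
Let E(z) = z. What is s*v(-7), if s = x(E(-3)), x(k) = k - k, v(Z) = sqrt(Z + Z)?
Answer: 0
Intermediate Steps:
v(Z) = sqrt(2)*sqrt(Z) (v(Z) = sqrt(2*Z) = sqrt(2)*sqrt(Z))
x(k) = 0
s = 0
s*v(-7) = 0*(sqrt(2)*sqrt(-7)) = 0*(sqrt(2)*(I*sqrt(7))) = 0*(I*sqrt(14)) = 0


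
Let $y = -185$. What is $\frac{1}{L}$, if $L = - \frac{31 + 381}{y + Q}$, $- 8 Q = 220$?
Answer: $\frac{425}{824} \approx 0.51578$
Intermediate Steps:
$Q = - \frac{55}{2}$ ($Q = \left(- \frac{1}{8}\right) 220 = - \frac{55}{2} \approx -27.5$)
$L = \frac{824}{425}$ ($L = - \frac{31 + 381}{-185 - \frac{55}{2}} = - \frac{412}{- \frac{425}{2}} = - \frac{412 \left(-2\right)}{425} = \left(-1\right) \left(- \frac{824}{425}\right) = \frac{824}{425} \approx 1.9388$)
$\frac{1}{L} = \frac{1}{\frac{824}{425}} = \frac{425}{824}$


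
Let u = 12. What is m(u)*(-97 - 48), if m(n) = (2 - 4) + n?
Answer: -1450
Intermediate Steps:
m(n) = -2 + n
m(u)*(-97 - 48) = (-2 + 12)*(-97 - 48) = 10*(-145) = -1450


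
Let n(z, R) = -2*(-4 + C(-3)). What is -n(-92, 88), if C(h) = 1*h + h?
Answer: -20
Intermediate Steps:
C(h) = 2*h (C(h) = h + h = 2*h)
n(z, R) = 20 (n(z, R) = -2*(-4 + 2*(-3)) = -2*(-4 - 6) = -2*(-10) = 20)
-n(-92, 88) = -1*20 = -20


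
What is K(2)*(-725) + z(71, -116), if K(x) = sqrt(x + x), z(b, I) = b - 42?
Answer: -1421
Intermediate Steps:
z(b, I) = -42 + b
K(x) = sqrt(2)*sqrt(x) (K(x) = sqrt(2*x) = sqrt(2)*sqrt(x))
K(2)*(-725) + z(71, -116) = (sqrt(2)*sqrt(2))*(-725) + (-42 + 71) = 2*(-725) + 29 = -1450 + 29 = -1421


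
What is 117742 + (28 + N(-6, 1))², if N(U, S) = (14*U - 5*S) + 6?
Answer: 120767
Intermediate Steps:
N(U, S) = 6 - 5*S + 14*U (N(U, S) = (-5*S + 14*U) + 6 = 6 - 5*S + 14*U)
117742 + (28 + N(-6, 1))² = 117742 + (28 + (6 - 5*1 + 14*(-6)))² = 117742 + (28 + (6 - 5 - 84))² = 117742 + (28 - 83)² = 117742 + (-55)² = 117742 + 3025 = 120767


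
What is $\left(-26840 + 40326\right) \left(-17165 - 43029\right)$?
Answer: $-811776284$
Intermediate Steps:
$\left(-26840 + 40326\right) \left(-17165 - 43029\right) = 13486 \left(-60194\right) = -811776284$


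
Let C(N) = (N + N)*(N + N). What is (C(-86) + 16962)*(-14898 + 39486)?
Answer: 1144473048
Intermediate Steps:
C(N) = 4*N² (C(N) = (2*N)*(2*N) = 4*N²)
(C(-86) + 16962)*(-14898 + 39486) = (4*(-86)² + 16962)*(-14898 + 39486) = (4*7396 + 16962)*24588 = (29584 + 16962)*24588 = 46546*24588 = 1144473048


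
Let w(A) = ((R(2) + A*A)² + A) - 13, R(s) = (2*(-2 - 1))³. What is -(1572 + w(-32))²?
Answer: -428227580881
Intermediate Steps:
R(s) = -216 (R(s) = (2*(-3))³ = (-6)³ = -216)
w(A) = -13 + A + (-216 + A²)² (w(A) = ((-216 + A*A)² + A) - 13 = ((-216 + A²)² + A) - 13 = (A + (-216 + A²)²) - 13 = -13 + A + (-216 + A²)²)
-(1572 + w(-32))² = -(1572 + (-13 - 32 + (-216 + (-32)²)²))² = -(1572 + (-13 - 32 + (-216 + 1024)²))² = -(1572 + (-13 - 32 + 808²))² = -(1572 + (-13 - 32 + 652864))² = -(1572 + 652819)² = -1*654391² = -1*428227580881 = -428227580881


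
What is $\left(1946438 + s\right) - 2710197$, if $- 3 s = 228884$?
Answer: $- \frac{2520161}{3} \approx -8.4005 \cdot 10^{5}$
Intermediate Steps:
$s = - \frac{228884}{3}$ ($s = \left(- \frac{1}{3}\right) 228884 = - \frac{228884}{3} \approx -76295.0$)
$\left(1946438 + s\right) - 2710197 = \left(1946438 - \frac{228884}{3}\right) - 2710197 = \frac{5610430}{3} - 2710197 = - \frac{2520161}{3}$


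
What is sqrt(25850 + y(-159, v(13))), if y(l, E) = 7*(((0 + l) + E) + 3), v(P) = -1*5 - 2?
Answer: sqrt(24709) ≈ 157.19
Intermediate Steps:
v(P) = -7 (v(P) = -5 - 2 = -7)
y(l, E) = 21 + 7*E + 7*l (y(l, E) = 7*((l + E) + 3) = 7*((E + l) + 3) = 7*(3 + E + l) = 21 + 7*E + 7*l)
sqrt(25850 + y(-159, v(13))) = sqrt(25850 + (21 + 7*(-7) + 7*(-159))) = sqrt(25850 + (21 - 49 - 1113)) = sqrt(25850 - 1141) = sqrt(24709)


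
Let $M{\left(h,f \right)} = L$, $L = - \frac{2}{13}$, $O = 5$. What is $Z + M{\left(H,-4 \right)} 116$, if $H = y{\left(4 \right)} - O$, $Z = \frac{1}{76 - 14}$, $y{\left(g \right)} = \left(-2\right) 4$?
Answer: $- \frac{14371}{806} \approx -17.83$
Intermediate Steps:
$y{\left(g \right)} = -8$
$Z = \frac{1}{62} \approx 0.016129$
$H = -13$ ($H = -8 - 5 = -13$)
$L = - \frac{2}{13}$ ($L = \left(-2\right) \frac{1}{13} = - \frac{2}{13} \approx -0.15385$)
$M{\left(h,f \right)} = - \frac{2}{13}$
$Z + M{\left(H,-4 \right)} 116 = \frac{1}{62} - \frac{232}{13} = - \frac{14371}{806}$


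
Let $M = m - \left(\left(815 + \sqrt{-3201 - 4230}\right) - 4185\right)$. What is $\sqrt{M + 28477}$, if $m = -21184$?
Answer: $\sqrt{10663 - i \sqrt{7431}} \approx 103.26 - 0.4174 i$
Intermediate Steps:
$M = -17814 - i \sqrt{7431}$ ($M = -21184 - \left(\left(815 + \sqrt{-3201 - 4230}\right) - 4185\right) = -21184 - \left(\left(815 + \sqrt{-7431}\right) - 4185\right) = -21184 - \left(\left(815 + i \sqrt{7431}\right) - 4185\right) = -21184 - \left(-3370 + i \sqrt{7431}\right) = -21184 + \left(3370 - i \sqrt{7431}\right) = -17814 - i \sqrt{7431} \approx -17814.0 - 86.203 i$)
$\sqrt{M + 28477} = \sqrt{\left(-17814 - i \sqrt{7431}\right) + 28477} = \sqrt{10663 - i \sqrt{7431}}$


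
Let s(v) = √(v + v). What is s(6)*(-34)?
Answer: -68*√3 ≈ -117.78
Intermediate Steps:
s(v) = √2*√v (s(v) = √(2*v) = √2*√v)
s(6)*(-34) = (√2*√6)*(-34) = (2*√3)*(-34) = -68*√3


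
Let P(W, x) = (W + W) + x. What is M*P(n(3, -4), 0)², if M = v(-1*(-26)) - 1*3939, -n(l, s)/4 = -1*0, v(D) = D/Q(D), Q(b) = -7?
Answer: 0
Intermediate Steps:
v(D) = -D/7 (v(D) = D/(-7) = D*(-⅐) = -D/7)
n(l, s) = 0 (n(l, s) = -(-4)*0 = -4*0 = 0)
M = -27599/7 (M = -(-1)*(-26)/7 - 1*3939 = -⅐*26 - 3939 = -26/7 - 3939 = -27599/7 ≈ -3942.7)
P(W, x) = x + 2*W (P(W, x) = 2*W + x = x + 2*W)
M*P(n(3, -4), 0)² = -27599*(0 + 2*0)²/7 = -27599*(0 + 0)²/7 = -27599/7*0² = -27599/7*0 = 0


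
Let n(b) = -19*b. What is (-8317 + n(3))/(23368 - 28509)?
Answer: 158/97 ≈ 1.6289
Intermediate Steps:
(-8317 + n(3))/(23368 - 28509) = (-8317 - 19*3)/(23368 - 28509) = (-8317 - 57)/(-5141) = -8374*(-1/5141) = 158/97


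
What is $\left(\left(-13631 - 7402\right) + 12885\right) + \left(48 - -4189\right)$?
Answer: $-3911$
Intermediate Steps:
$\left(\left(-13631 - 7402\right) + 12885\right) + \left(48 - -4189\right) = \left(-21033 + 12885\right) + \left(48 + 4189\right) = -8148 + 4237 = -3911$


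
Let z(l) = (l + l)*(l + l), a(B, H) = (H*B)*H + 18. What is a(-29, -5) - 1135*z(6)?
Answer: -164147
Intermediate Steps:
a(B, H) = 18 + B*H**2 (a(B, H) = (B*H)*H + 18 = B*H**2 + 18 = 18 + B*H**2)
z(l) = 4*l**2 (z(l) = (2*l)*(2*l) = 4*l**2)
a(-29, -5) - 1135*z(6) = (18 - 29*(-5)**2) - 4540*6**2 = (18 - 29*25) - 4540*36 = (18 - 725) - 1135*144 = -707 - 163440 = -164147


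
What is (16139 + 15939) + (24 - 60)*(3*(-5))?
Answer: 32618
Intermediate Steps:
(16139 + 15939) + (24 - 60)*(3*(-5)) = 32078 - 36*(-15) = 32078 + 540 = 32618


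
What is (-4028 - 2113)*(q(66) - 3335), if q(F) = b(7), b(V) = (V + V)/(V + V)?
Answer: 20474094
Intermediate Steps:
b(V) = 1 (b(V) = (2*V)/((2*V)) = (2*V)*(1/(2*V)) = 1)
q(F) = 1
(-4028 - 2113)*(q(66) - 3335) = (-4028 - 2113)*(1 - 3335) = -6141*(-3334) = 20474094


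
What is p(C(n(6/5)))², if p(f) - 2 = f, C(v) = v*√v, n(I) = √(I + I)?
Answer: 4*(5 + √2*3^(¾)*5^(¼))²/25 ≈ 15.431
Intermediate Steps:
n(I) = √2*√I (n(I) = √(2*I) = √2*√I)
C(v) = v^(3/2)
p(f) = 2 + f
p(C(n(6/5)))² = (2 + (√2*√(6/5))^(3/2))² = (2 + (√2*(√30/5))^(3/2))² = (2 + (2*√15/5)^(3/2))² = (2 + 2*3^(¾)*5^(¼)*(5*√2)/25)²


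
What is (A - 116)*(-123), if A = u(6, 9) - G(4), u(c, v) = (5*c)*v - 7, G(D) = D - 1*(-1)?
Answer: -17466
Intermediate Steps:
G(D) = 1 + D (G(D) = D + 1 = 1 + D)
u(c, v) = -7 + 5*c*v (u(c, v) = 5*c*v - 7 = -7 + 5*c*v)
A = 258 (A = (-7 + 5*6*9) - (1 + 4) = (-7 + 270) - 1*5 = 263 - 5 = 258)
(A - 116)*(-123) = (258 - 116)*(-123) = 142*(-123) = -17466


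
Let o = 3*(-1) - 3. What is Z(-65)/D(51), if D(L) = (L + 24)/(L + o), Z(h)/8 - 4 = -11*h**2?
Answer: -1115304/5 ≈ -2.2306e+5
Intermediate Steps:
Z(h) = 32 - 88*h**2 (Z(h) = 32 + 8*(-11*h**2) = 32 - 88*h**2)
o = -6 (o = -3 - 3 = -6)
D(L) = (24 + L)/(-6 + L) (D(L) = (L + 24)/(L - 6) = (24 + L)/(-6 + L))
Z(-65)/D(51) = (32 - 88*(-65)**2)/(((24 + 51)/(-6 + 51))) = (32 - 88*4225)/((75/45)) = (32 - 371800)/(((1/45)*75)) = -371768/5/3 = -371768*3/5 = -1115304/5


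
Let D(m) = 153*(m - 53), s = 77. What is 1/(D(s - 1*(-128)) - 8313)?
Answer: 1/14943 ≈ 6.6921e-5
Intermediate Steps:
D(m) = -8109 + 153*m (D(m) = 153*(-53 + m) = -8109 + 153*m)
1/(D(s - 1*(-128)) - 8313) = 1/((-8109 + 153*(77 - 1*(-128))) - 8313) = 1/((-8109 + 153*(77 + 128)) - 8313) = 1/((-8109 + 153*205) - 8313) = 1/((-8109 + 31365) - 8313) = 1/(23256 - 8313) = 1/14943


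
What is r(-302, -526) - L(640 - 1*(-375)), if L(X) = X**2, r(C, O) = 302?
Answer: -1029923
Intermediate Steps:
r(-302, -526) - L(640 - 1*(-375)) = 302 - (640 - 1*(-375))**2 = 302 - (640 + 375)**2 = 302 - 1*1015**2 = 302 - 1*1030225 = 302 - 1030225 = -1029923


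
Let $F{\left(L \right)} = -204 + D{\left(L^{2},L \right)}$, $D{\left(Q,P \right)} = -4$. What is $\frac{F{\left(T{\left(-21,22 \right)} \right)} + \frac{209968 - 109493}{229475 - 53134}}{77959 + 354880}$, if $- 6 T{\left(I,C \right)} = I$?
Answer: $- \frac{36578453}{76327262099} \approx -0.00047923$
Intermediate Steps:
$T{\left(I,C \right)} = - \frac{I}{6}$
$F{\left(L \right)} = -208$ ($F{\left(L \right)} = -204 - 4 = -208$)
$\frac{F{\left(T{\left(-21,22 \right)} \right)} + \frac{209968 - 109493}{229475 - 53134}}{77959 + 354880} = \frac{-208 + \frac{209968 - 109493}{229475 - 53134}}{77959 + 354880} = \frac{-208 + \frac{100475}{176341}}{432839} = \left(-208 + 100475 \cdot \frac{1}{176341}\right) \frac{1}{432839} = \left(-208 + \frac{100475}{176341}\right) \frac{1}{432839} = \left(- \frac{36578453}{176341}\right) \frac{1}{432839} = - \frac{36578453}{76327262099}$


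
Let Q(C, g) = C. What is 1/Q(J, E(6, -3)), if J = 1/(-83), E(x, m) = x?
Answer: -83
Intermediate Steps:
J = -1/83 ≈ -0.012048
1/Q(J, E(6, -3)) = 1/(-1/83) = -83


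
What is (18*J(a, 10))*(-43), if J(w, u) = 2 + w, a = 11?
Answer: -10062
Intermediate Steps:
(18*J(a, 10))*(-43) = (18*(2 + 11))*(-43) = (18*13)*(-43) = 234*(-43) = -10062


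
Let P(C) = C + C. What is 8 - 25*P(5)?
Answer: -242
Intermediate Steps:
P(C) = 2*C
8 - 25*P(5) = 8 - 50*5 = 8 - 25*10 = 8 - 250 = -242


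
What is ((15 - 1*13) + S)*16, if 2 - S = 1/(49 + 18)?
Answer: 4272/67 ≈ 63.761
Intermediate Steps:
S = 133/67 (S = 2 - 1/(49 + 18) = 2 - 1/67 = 133/67 ≈ 1.9851)
((15 - 1*13) + S)*16 = ((15 - 1*13) + 133/67)*16 = ((15 - 13) + 133/67)*16 = (2 + 133/67)*16 = (267/67)*16 = 4272/67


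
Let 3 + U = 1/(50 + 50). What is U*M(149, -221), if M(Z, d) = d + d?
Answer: 66079/50 ≈ 1321.6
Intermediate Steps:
M(Z, d) = 2*d
U = -299/100 (U = -3 + 1/(50 + 50) = -3 + 1/100 = -299/100 ≈ -2.9900)
U*M(149, -221) = -299*(-221)/50 = -299/100*(-442) = 66079/50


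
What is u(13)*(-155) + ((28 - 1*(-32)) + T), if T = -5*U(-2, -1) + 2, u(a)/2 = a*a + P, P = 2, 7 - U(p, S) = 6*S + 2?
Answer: -53003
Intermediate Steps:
U(p, S) = 5 - 6*S (U(p, S) = 7 - (6*S + 2) = 7 - (2 + 6*S) = 7 + (-2 - 6*S) = 5 - 6*S)
u(a) = 4 + 2*a² (u(a) = 2*(a*a + 2) = 2*(a² + 2) = 2*(2 + a²) = 4 + 2*a²)
T = -53 (T = -5*(5 - 6*(-1)) + 2 = -5*(5 + 6) + 2 = -5*11 + 2 = -55 + 2 = -53)
u(13)*(-155) + ((28 - 1*(-32)) + T) = (4 + 2*13²)*(-155) + ((28 - 1*(-32)) - 53) = (4 + 2*169)*(-155) + ((28 + 32) - 53) = (4 + 338)*(-155) + (60 - 53) = 342*(-155) + 7 = -53010 + 7 = -53003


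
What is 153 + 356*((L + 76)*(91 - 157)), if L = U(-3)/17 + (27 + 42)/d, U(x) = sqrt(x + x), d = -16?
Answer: -3368433/2 - 23496*I*sqrt(6)/17 ≈ -1.6842e+6 - 3385.5*I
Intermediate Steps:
U(x) = sqrt(2)*sqrt(x) (U(x) = sqrt(2*x) = sqrt(2)*sqrt(x))
L = -69/16 + I*sqrt(6)/17 (L = (sqrt(2)*sqrt(-3))/17 + (27 + 42)/(-16) = (sqrt(2)*(I*sqrt(3)))*(1/17) + 69*(-1/16) = (I*sqrt(6))*(1/17) - 69/16 = I*sqrt(6)/17 - 69/16 = -69/16 + I*sqrt(6)/17 ≈ -4.3125 + 0.14409*I)
153 + 356*((L + 76)*(91 - 157)) = 153 + 356*(((-69/16 + I*sqrt(6)/17) + 76)*(91 - 157)) = 153 + 356*((1147/16 + I*sqrt(6)/17)*(-66)) = 153 + 356*(-37851/8 - 66*I*sqrt(6)/17) = 153 + (-3368739/2 - 23496*I*sqrt(6)/17) = -3368433/2 - 23496*I*sqrt(6)/17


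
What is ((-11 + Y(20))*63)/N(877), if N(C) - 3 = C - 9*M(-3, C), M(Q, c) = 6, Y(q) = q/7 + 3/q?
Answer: -10071/16520 ≈ -0.60962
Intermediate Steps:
Y(q) = 3/q + q/7 (Y(q) = q*(1/7) + 3/q = q/7 + 3/q = 3/q + q/7)
N(C) = -51 + C (N(C) = 3 + (C - 9*6) = 3 + (C - 54) = 3 + (-54 + C) = -51 + C)
((-11 + Y(20))*63)/N(877) = ((-11 + (3/20 + (1/7)*20))*63)/(-51 + 877) = ((-11 + (3*(1/20) + 20/7))*63)/826 = ((-11 + (3/20 + 20/7))*63)*(1/826) = ((-11 + 421/140)*63)*(1/826) = -1119/140*63*(1/826) = -10071/20*1/826 = -10071/16520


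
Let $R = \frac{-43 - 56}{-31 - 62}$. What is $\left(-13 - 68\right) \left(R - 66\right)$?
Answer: $\frac{163053}{31} \approx 5259.8$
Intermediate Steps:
$R = \frac{33}{31}$ ($R = - \frac{99}{-93} = \left(-99\right) \left(- \frac{1}{93}\right) = \frac{33}{31} \approx 1.0645$)
$\left(-13 - 68\right) \left(R - 66\right) = \left(-13 - 68\right) \left(\frac{33}{31} - 66\right) = \left(-81\right) \left(- \frac{2013}{31}\right) = \frac{163053}{31}$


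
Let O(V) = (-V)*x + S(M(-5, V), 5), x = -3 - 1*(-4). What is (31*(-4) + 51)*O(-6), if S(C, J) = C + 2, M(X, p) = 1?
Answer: -657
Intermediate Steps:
S(C, J) = 2 + C
x = 1 (x = -3 + 4 = 1)
O(V) = 3 - V (O(V) = -V*1 + (2 + 1) = -V + 3 = 3 - V)
(31*(-4) + 51)*O(-6) = (31*(-4) + 51)*(3 - 1*(-6)) = (-124 + 51)*(3 + 6) = -73*9 = -657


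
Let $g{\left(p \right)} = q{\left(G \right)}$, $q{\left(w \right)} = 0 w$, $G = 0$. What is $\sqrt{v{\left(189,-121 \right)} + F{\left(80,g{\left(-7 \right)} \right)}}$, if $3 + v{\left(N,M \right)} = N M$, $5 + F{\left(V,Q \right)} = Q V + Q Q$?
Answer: $i \sqrt{22877} \approx 151.25 i$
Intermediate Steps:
$q{\left(w \right)} = 0$
$g{\left(p \right)} = 0$
$F{\left(V,Q \right)} = -5 + Q^{2} + Q V$ ($F{\left(V,Q \right)} = -5 + \left(Q V + Q Q\right) = -5 + \left(Q V + Q^{2}\right) = -5 + \left(Q^{2} + Q V\right) = -5 + Q^{2} + Q V$)
$v{\left(N,M \right)} = -3 + M N$ ($v{\left(N,M \right)} = -3 + N M = -3 + M N$)
$\sqrt{v{\left(189,-121 \right)} + F{\left(80,g{\left(-7 \right)} \right)}} = \sqrt{\left(-3 - 22869\right) + \left(-5 + 0^{2} + 0 \cdot 80\right)} = \sqrt{\left(-3 - 22869\right) + \left(-5 + 0 + 0\right)} = \sqrt{-22872 - 5} = \sqrt{-22877} = i \sqrt{22877}$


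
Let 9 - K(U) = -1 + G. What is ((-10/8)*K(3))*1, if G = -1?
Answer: -55/4 ≈ -13.750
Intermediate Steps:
K(U) = 11 (K(U) = 9 - (-1 - 1) = 9 - 1*(-2) = 9 + 2 = 11)
((-10/8)*K(3))*1 = (-10/8*11)*1 = (-10*1/8*11)*1 = -5/4*11*1 = -55/4*1 = -55/4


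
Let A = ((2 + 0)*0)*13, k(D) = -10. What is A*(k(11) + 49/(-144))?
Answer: 0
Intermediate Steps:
A = 0 (A = (2*0)*13 = 0*13 = 0)
A*(k(11) + 49/(-144)) = 0*(-10 + 49/(-144)) = 0*(-10 + 49*(-1/144)) = 0*(-10 - 49/144) = 0*(-1489/144) = 0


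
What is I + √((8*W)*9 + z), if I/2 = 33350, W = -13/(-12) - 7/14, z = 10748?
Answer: 66700 + √10790 ≈ 66804.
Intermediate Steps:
W = 7/12 (W = -13*(-1/12) - 7*1/14 = 13/12 - ½ = 7/12 ≈ 0.58333)
I = 66700 (I = 2*33350 = 66700)
I + √((8*W)*9 + z) = 66700 + √((8*(7/12))*9 + 10748) = 66700 + √((14/3)*9 + 10748) = 66700 + √(42 + 10748) = 66700 + √10790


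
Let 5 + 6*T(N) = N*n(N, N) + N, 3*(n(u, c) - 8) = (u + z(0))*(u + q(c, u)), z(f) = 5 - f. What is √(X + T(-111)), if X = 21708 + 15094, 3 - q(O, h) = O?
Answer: 7*√7089/3 ≈ 196.46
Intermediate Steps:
q(O, h) = 3 - O
n(u, c) = 8 + (5 + u)*(3 + u - c)/3 (n(u, c) = 8 + ((u + (5 - 1*0))*(u + (3 - c)))/3 = 8 + ((u + (5 + 0))*(3 + u - c))/3 = 8 + ((u + 5)*(3 + u - c))/3 = 8 + ((5 + u)*(3 + u - c))/3 = 8 + (5 + u)*(3 + u - c)/3)
X = 36802
T(N) = -⅚ + N/6 + N*(13 + N)/6 (T(N) = -⅚ + (N*(13 - 5*N/3 + N²/3 + 8*N/3 - N*N/3) + N)/6 = -⅚ + (N*(13 - 5*N/3 + N²/3 + 8*N/3 - N²/3) + N)/6 = -⅚ + (N*(13 + N) + N)/6 = -⅚ + (N + N*(13 + N))/6 = -⅚ + (N/6 + N*(13 + N)/6) = -⅚ + N/6 + N*(13 + N)/6)
√(X + T(-111)) = √(36802 + (-⅚ + (⅙)*(-111)² + (7/3)*(-111))) = √(36802 + (-⅚ + (⅙)*12321 - 259)) = √(36802 + (-⅚ + 4107/2 - 259)) = √(36802 + 5381/3) = √(115787/3) = 7*√7089/3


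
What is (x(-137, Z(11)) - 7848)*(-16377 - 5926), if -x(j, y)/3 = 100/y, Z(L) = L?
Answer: 1932064284/11 ≈ 1.7564e+8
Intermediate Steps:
x(j, y) = -300/y
(x(-137, Z(11)) - 7848)*(-16377 - 5926) = (-300/11 - 7848)*(-16377 - 5926) = (-300*1/11 - 7848)*(-22303) = (-300/11 - 7848)*(-22303) = -86628/11*(-22303) = 1932064284/11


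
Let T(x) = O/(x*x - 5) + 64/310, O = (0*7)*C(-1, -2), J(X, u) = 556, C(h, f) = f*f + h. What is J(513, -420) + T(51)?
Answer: 86212/155 ≈ 556.21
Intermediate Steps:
C(h, f) = h + f**2 (C(h, f) = f**2 + h = h + f**2)
O = 0 (O = (0*7)*(-1 + (-2)**2) = 0*(-1 + 4) = 0*3 = 0)
T(x) = 32/155 (T(x) = 0/(x*x - 5) + 64/310 = 0/(x**2 - 5) + 64*(1/310) = 0/(-5 + x**2) + 32/155 = 0 + 32/155 = 32/155)
J(513, -420) + T(51) = 556 + 32/155 = 86212/155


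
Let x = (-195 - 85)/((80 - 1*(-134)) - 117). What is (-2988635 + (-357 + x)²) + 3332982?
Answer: 4458599204/9409 ≈ 4.7387e+5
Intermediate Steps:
x = -280/97 (x = -280/((80 + 134) - 117) = -280/(214 - 117) = -280/97 ≈ -2.8866)
(-2988635 + (-357 + x)²) + 3332982 = (-2988635 + (-357 - 280/97)²) + 3332982 = (-2988635 + (-34909/97)²) + 3332982 = (-2988635 + 1218638281/9409) + 3332982 = -26901428434/9409 + 3332982 = 4458599204/9409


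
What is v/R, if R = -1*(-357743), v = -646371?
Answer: -646371/357743 ≈ -1.8068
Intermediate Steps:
R = 357743
v/R = -646371/357743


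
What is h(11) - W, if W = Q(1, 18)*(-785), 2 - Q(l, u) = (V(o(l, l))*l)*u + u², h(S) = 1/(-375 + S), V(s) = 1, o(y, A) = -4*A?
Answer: -97151601/364 ≈ -2.6690e+5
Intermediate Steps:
Q(l, u) = 2 - u² - l*u (Q(l, u) = 2 - ((1*l)*u + u²) = 2 - (l*u + u²) = 2 - (u² + l*u) = 2 + (-u² - l*u) = 2 - u² - l*u)
W = 266900 (W = (2 - 1*18² - 1*1*18)*(-785) = (2 - 1*324 - 18)*(-785) = (2 - 324 - 18)*(-785) = -340*(-785) = 266900)
h(11) - W = 1/(-375 + 11) - 1*266900 = 1/(-364) - 266900 = -1/364 - 266900 = -97151601/364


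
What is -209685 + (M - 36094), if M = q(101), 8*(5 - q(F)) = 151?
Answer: -1966343/8 ≈ -2.4579e+5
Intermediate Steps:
q(F) = -111/8 (q(F) = 5 - 1/8*151 = 5 - 151/8 = -111/8)
M = -111/8 ≈ -13.875
-209685 + (M - 36094) = -209685 + (-111/8 - 36094) = -209685 - 288863/8 = -1966343/8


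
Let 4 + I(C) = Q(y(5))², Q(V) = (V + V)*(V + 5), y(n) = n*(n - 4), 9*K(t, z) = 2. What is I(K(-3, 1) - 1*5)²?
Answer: 99920016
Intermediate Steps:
K(t, z) = 2/9 (K(t, z) = (⅑)*2 = 2/9)
y(n) = n*(-4 + n)
Q(V) = 2*V*(5 + V) (Q(V) = (2*V)*(5 + V) = 2*V*(5 + V))
I(C) = 9996 (I(C) = -4 + (2*(5*(-4 + 5))*(5 + 5*(-4 + 5)))² = -4 + (2*(5*1)*(5 + 5*1))² = -4 + (2*5*(5 + 5))² = -4 + (2*5*10)² = -4 + 100² = -4 + 10000 = 9996)
I(K(-3, 1) - 1*5)² = 9996² = 99920016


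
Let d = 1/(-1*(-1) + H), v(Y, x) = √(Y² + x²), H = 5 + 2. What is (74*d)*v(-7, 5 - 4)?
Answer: 185*√2/4 ≈ 65.407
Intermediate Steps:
H = 7
d = ⅛ (d = 1/(-1*(-1) + 7) = 1/(1 + 7) = 1/8 = ⅛ ≈ 0.12500)
(74*d)*v(-7, 5 - 4) = (74*(⅛))*√((-7)² + (5 - 4)²) = 37*√(49 + 1²)/4 = 37*√(49 + 1)/4 = 37*√50/4 = 37*(5*√2)/4 = 185*√2/4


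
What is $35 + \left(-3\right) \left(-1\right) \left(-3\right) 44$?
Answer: $-361$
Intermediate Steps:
$35 + \left(-3\right) \left(-1\right) \left(-3\right) 44 = 35 + 3 \left(-3\right) 44 = 35 - 396 = -361$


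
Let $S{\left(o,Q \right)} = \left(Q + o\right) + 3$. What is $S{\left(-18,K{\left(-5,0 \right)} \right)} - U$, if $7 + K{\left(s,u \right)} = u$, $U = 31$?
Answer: $-53$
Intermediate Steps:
$K{\left(s,u \right)} = -7 + u$
$S{\left(o,Q \right)} = 3 + Q + o$
$S{\left(-18,K{\left(-5,0 \right)} \right)} - U = \left(3 + \left(-7 + 0\right) - 18\right) - 31 = \left(3 - 7 - 18\right) - 31 = -22 - 31 = -53$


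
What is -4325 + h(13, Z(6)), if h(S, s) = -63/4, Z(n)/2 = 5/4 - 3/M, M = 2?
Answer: -17363/4 ≈ -4340.8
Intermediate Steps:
Z(n) = -½ (Z(n) = 2*(5/4 - 3/2) = 2*(-¼) = -½)
h(S, s) = -63/4 (h(S, s) = -63*¼ = -63/4)
-4325 + h(13, Z(6)) = -4325 - 63/4 = -17363/4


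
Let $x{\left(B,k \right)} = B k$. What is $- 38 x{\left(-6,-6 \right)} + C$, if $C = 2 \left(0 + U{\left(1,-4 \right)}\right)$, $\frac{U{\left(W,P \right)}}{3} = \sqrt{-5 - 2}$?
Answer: $-1368 + 6 i \sqrt{7} \approx -1368.0 + 15.875 i$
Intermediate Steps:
$U{\left(W,P \right)} = 3 i \sqrt{7}$ ($U{\left(W,P \right)} = 3 \sqrt{-5 - 2} = 3 \sqrt{-7} = 3 i \sqrt{7}$)
$C = 6 i \sqrt{7}$ ($C = 2 \left(0 + 3 i \sqrt{7}\right) = 2 \cdot 3 i \sqrt{7} = 6 i \sqrt{7} \approx 15.875 i$)
$- 38 x{\left(-6,-6 \right)} + C = - 38 \left(\left(-6\right) \left(-6\right)\right) + 6 i \sqrt{7} = \left(-38\right) 36 + 6 i \sqrt{7} = -1368 + 6 i \sqrt{7}$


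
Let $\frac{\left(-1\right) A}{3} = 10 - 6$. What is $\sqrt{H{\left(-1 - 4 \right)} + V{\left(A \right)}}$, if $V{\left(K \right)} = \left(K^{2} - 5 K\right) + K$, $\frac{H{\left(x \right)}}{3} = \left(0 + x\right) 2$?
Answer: $9 \sqrt{2} \approx 12.728$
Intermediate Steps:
$H{\left(x \right)} = 6 x$ ($H{\left(x \right)} = 3 \left(0 + x\right) 2 = 3 x 2 = 3 \cdot 2 x = 6 x$)
$A = -12$ ($A = - 3 \left(10 - 6\right) = \left(-3\right) 4 = -12$)
$V{\left(K \right)} = K^{2} - 4 K$
$\sqrt{H{\left(-1 - 4 \right)} + V{\left(A \right)}} = \sqrt{6 \left(-1 - 4\right) - 12 \left(-4 - 12\right)} = \sqrt{6 \left(-5\right) - -192} = \sqrt{-30 + 192} = \sqrt{162} = 9 \sqrt{2}$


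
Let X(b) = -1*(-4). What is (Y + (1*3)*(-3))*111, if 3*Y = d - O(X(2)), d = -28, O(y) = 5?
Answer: -2220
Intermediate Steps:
X(b) = 4
Y = -11 (Y = (-28 - 1*5)/3 = (-28 - 5)/3 = (1/3)*(-33) = -11)
(Y + (1*3)*(-3))*111 = (-11 + (1*3)*(-3))*111 = (-11 + 3*(-3))*111 = (-11 - 9)*111 = -20*111 = -2220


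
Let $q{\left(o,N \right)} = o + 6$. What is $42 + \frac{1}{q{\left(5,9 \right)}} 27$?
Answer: $\frac{489}{11} \approx 44.455$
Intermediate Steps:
$q{\left(o,N \right)} = 6 + o$
$42 + \frac{1}{q{\left(5,9 \right)}} 27 = 42 + \frac{1}{6 + 5} \cdot 27 = 42 + \frac{1}{11} \cdot 27 = 42 + \frac{27}{11} = \frac{489}{11}$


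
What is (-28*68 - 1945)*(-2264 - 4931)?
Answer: 27693555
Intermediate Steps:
(-28*68 - 1945)*(-2264 - 4931) = (-1904 - 1945)*(-7195) = -3849*(-7195) = 27693555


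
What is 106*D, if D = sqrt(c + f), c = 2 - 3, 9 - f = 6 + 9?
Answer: 106*I*sqrt(7) ≈ 280.45*I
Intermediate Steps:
f = -6 (f = 9 - (6 + 9) = 9 - 1*15 = 9 - 15 = -6)
c = -1
D = I*sqrt(7) (D = sqrt(-1 - 6) = sqrt(-7) = I*sqrt(7) ≈ 2.6458*I)
106*D = 106*(I*sqrt(7)) = 106*I*sqrt(7)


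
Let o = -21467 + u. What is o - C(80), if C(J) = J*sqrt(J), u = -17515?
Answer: -38982 - 320*sqrt(5) ≈ -39698.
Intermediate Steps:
o = -38982 (o = -21467 - 17515 = -38982)
C(J) = J**(3/2)
o - C(80) = -38982 - 80**(3/2) = -38982 - 320*sqrt(5)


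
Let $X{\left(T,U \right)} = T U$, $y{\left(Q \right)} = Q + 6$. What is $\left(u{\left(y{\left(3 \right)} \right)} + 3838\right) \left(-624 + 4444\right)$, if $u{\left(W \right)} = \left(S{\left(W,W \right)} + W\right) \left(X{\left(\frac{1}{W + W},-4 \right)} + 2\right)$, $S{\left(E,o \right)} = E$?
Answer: $14783400$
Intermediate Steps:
$y{\left(Q \right)} = 6 + Q$
$u{\left(W \right)} = 2 W \left(2 - \frac{2}{W}\right)$ ($u{\left(W \right)} = \left(W + W\right) \left(\frac{1}{W + W} \left(-4\right) + 2\right) = 2 W \left(\frac{1}{2 W} \left(-4\right) + 2\right) = 2 W \left(- \frac{2}{W} + 2\right) = 2 W \left(2 - \frac{2}{W}\right)$)
$\left(u{\left(y{\left(3 \right)} \right)} + 3838\right) \left(-624 + 4444\right) = \left(\left(-4 + 4 \left(6 + 3\right)\right) + 3838\right) \left(-624 + 4444\right) = \left(\left(-4 + 4 \cdot 9\right) + 3838\right) 3820 = \left(\left(-4 + 36\right) + 3838\right) 3820 = \left(32 + 3838\right) 3820 = 3870 \cdot 3820 = 14783400$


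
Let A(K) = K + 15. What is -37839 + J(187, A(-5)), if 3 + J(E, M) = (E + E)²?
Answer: 102034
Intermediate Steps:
A(K) = 15 + K
J(E, M) = -3 + 4*E² (J(E, M) = -3 + (E + E)² = -3 + (2*E)² = -3 + 4*E²)
-37839 + J(187, A(-5)) = -37839 + (-3 + 4*187²) = -37839 + (-3 + 4*34969) = -37839 + (-3 + 139876) = -37839 + 139873 = 102034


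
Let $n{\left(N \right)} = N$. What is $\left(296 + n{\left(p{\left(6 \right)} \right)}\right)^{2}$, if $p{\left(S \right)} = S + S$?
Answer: $94864$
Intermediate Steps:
$p{\left(S \right)} = 2 S$
$\left(296 + n{\left(p{\left(6 \right)} \right)}\right)^{2} = \left(296 + 2 \cdot 6\right)^{2} = \left(296 + 12\right)^{2} = 308^{2} = 94864$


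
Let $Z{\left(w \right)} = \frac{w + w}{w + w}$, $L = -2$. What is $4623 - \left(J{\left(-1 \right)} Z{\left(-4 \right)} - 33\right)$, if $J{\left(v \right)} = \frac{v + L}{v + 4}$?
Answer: $4657$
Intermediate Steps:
$Z{\left(w \right)} = 1$ ($Z{\left(w \right)} = \frac{2 w}{2 w} = 2 w \frac{1}{2 w} = 1$)
$J{\left(v \right)} = \frac{-2 + v}{4 + v}$ ($J{\left(v \right)} = \frac{v - 2}{v + 4} = \frac{-2 + v}{4 + v}$)
$4623 - \left(J{\left(-1 \right)} Z{\left(-4 \right)} - 33\right) = 4623 - \left(\frac{-2 - 1}{4 - 1} \cdot 1 - 33\right) = 4623 - \left(\frac{1}{3} \left(-3\right) 1 - 33\right) = 4623 - \left(\left(-1\right) 1 - 33\right) = 4623 - \left(-1 - 33\right) = 4623 - -34 = 4623 + 34 = 4657$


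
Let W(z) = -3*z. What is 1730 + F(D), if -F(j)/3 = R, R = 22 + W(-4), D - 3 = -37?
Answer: 1628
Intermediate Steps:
D = -34 (D = 3 - 37 = -34)
R = 34 (R = 22 - 3*(-4) = 22 + 12 = 34)
F(j) = -102 (F(j) = -3*34 = -102)
1730 + F(D) = 1730 - 102 = 1628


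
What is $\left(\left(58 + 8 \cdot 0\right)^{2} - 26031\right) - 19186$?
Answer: $-41853$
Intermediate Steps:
$\left(\left(58 + 8 \cdot 0\right)^{2} - 26031\right) - 19186 = \left(\left(58 + 0\right)^{2} - 26031\right) - 19186 = \left(58^{2} - 26031\right) - 19186 = \left(3364 - 26031\right) - 19186 = -22667 - 19186 = -41853$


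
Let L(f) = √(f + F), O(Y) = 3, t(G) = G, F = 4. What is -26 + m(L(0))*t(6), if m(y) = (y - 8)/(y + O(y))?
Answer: -166/5 ≈ -33.200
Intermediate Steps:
L(f) = √(4 + f) (L(f) = √(f + 4) = √(4 + f))
m(y) = (-8 + y)/(3 + y) (m(y) = (y - 8)/(y + 3) = (-8 + y)/(3 + y))
-26 + m(L(0))*t(6) = -26 + ((-8 + √(4 + 0))/(3 + √(4 + 0)))*6 = -26 + ((-8 + √4)/(3 + √4))*6 = -26 + ((-8 + 2)/(3 + 2))*6 = -26 + (-6/5)*6 = -26 + ((⅕)*(-6))*6 = -26 - 6/5*6 = -26 - 36/5 = -166/5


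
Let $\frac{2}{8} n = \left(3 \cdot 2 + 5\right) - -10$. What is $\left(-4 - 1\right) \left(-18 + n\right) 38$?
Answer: $-12540$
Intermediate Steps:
$n = 84$ ($n = 4 \left(\left(3 \cdot 2 + 5\right) - -10\right) = 4 \left(\left(6 + 5\right) + 10\right) = 4 \left(11 + 10\right) = 4 \cdot 21 = 84$)
$\left(-4 - 1\right) \left(-18 + n\right) 38 = \left(-4 - 1\right) \left(-18 + 84\right) 38 = \left(-4 - 1\right) 66 \cdot 38 = \left(-5\right) 66 \cdot 38 = \left(-330\right) 38 = -12540$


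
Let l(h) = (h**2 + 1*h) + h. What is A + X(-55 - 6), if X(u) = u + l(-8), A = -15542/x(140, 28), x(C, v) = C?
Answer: -8681/70 ≈ -124.01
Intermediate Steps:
A = -7771/70 (A = -15542/140 = -15542*1/140 = -7771/70 ≈ -111.01)
l(h) = h**2 + 2*h (l(h) = (h**2 + h) + h = (h + h**2) + h = h**2 + 2*h)
X(u) = 48 + u (X(u) = u - 8*(2 - 8) = u - 8*(-6) = u + 48 = 48 + u)
A + X(-55 - 6) = -7771/70 + (48 + (-55 - 6)) = -7771/70 + (48 - 61) = -7771/70 - 13 = -8681/70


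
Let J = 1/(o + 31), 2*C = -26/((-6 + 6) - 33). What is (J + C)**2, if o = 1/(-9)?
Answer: 15295921/84162276 ≈ 0.18174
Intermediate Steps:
o = -1/9 (o = -1/9*1 = -1/9 ≈ -0.11111)
C = 13/33 (C = (-26/((-6 + 6) - 33))/2 = (-26/(0 - 33))/2 = (-26/(-33))/2 = (-26*(-1/33))/2 = (1/2)*(26/33) = 13/33 ≈ 0.39394)
J = 9/278 (J = 1/(-1/9 + 31) = 1/(278/9) = 9/278 ≈ 0.032374)
(J + C)**2 = (9/278 + 13/33)**2 = (3911/9174)**2 = 15295921/84162276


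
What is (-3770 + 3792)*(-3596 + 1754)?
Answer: -40524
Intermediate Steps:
(-3770 + 3792)*(-3596 + 1754) = 22*(-1842) = -40524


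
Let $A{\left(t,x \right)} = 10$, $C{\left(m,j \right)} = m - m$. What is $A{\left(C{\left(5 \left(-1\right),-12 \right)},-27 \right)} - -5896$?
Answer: $5906$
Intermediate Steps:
$C{\left(m,j \right)} = 0$
$A{\left(C{\left(5 \left(-1\right),-12 \right)},-27 \right)} - -5896 = 10 - -5896 = 10 + 5896 = 5906$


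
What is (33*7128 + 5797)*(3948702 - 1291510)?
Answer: 640439073032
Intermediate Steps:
(33*7128 + 5797)*(3948702 - 1291510) = (235224 + 5797)*2657192 = 241021*2657192 = 640439073032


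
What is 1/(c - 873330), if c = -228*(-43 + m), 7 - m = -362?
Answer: -1/947658 ≈ -1.0552e-6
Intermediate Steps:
m = 369 (m = 7 - 1*(-362) = 7 + 362 = 369)
c = -74328 (c = -228*(-43 + 369) = -228*326 = -74328)
1/(c - 873330) = 1/(-74328 - 873330) = 1/(-947658) = -1/947658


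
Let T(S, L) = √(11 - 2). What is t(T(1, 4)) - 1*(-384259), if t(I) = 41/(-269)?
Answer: 103365630/269 ≈ 3.8426e+5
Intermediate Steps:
T(S, L) = 3 (T(S, L) = √9 = 3)
t(I) = -41/269 (t(I) = 41*(-1/269) = -41/269)
t(T(1, 4)) - 1*(-384259) = -41/269 - 1*(-384259) = -41/269 + 384259 = 103365630/269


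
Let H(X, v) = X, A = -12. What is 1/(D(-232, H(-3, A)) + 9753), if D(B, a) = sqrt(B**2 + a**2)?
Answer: 9753/95067176 - sqrt(53833)/95067176 ≈ 0.00010015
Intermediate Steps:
1/(D(-232, H(-3, A)) + 9753) = 1/(sqrt((-232)**2 + (-3)**2) + 9753) = 1/(sqrt(53824 + 9) + 9753) = 1/(sqrt(53833) + 9753) = 1/(9753 + sqrt(53833))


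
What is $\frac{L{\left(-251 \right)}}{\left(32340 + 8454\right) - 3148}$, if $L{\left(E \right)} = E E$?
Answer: $\frac{63001}{37646} \approx 1.6735$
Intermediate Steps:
$L{\left(E \right)} = E^{2}$
$\frac{L{\left(-251 \right)}}{\left(32340 + 8454\right) - 3148} = \frac{\left(-251\right)^{2}}{\left(32340 + 8454\right) - 3148} = \frac{63001}{40794 - 3148} = \frac{63001}{37646}$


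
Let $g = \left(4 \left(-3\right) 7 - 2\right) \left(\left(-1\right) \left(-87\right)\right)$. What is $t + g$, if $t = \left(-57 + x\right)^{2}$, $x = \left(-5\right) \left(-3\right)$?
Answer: $-5718$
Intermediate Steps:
$x = 15$
$g = -7482$ ($g = \left(\left(-12\right) 7 - 2\right) 87 = \left(-84 - 2\right) 87 = \left(-86\right) 87 = -7482$)
$t = 1764$ ($t = \left(-57 + 15\right)^{2} = \left(-42\right)^{2} = 1764$)
$t + g = 1764 - 7482 = -5718$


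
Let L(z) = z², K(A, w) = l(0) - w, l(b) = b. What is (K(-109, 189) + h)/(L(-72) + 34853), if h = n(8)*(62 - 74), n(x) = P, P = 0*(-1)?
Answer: -189/40037 ≈ -0.0047206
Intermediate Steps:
P = 0
n(x) = 0
K(A, w) = -w (K(A, w) = 0 - w = -w)
h = 0 (h = 0*(62 - 74) = 0*(-12) = 0)
(K(-109, 189) + h)/(L(-72) + 34853) = (-1*189 + 0)/((-72)² + 34853) = (-189 + 0)/(5184 + 34853) = -189/40037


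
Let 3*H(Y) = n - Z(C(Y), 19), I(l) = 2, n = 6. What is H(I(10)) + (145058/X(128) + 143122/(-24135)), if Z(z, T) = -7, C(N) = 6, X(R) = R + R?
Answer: 1745554679/3089280 ≈ 565.04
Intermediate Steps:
X(R) = 2*R
H(Y) = 13/3 (H(Y) = (6 - 1*(-7))/3 = (6 + 7)/3 = (⅓)*13 = 13/3)
H(I(10)) + (145058/X(128) + 143122/(-24135)) = 13/3 + (145058/((2*128)) + 143122/(-24135)) = 13/3 + (145058/256 + 143122*(-1/24135)) = 13/3 + (145058*(1/256) - 143122/24135) = 13/3 + (72529/128 - 143122/24135) = 13/3 + 1732167799/3089280 = 1745554679/3089280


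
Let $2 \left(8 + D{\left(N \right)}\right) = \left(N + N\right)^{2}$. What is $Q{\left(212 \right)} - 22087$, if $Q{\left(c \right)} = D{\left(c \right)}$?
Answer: $67793$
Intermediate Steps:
$D{\left(N \right)} = -8 + 2 N^{2}$ ($D{\left(N \right)} = -8 + \frac{\left(N + N\right)^{2}}{2} = -8 + \frac{\left(2 N\right)^{2}}{2} = -8 + \frac{4 N^{2}}{2} = -8 + 2 N^{2}$)
$Q{\left(c \right)} = -8 + 2 c^{2}$
$Q{\left(212 \right)} - 22087 = \left(-8 + 2 \cdot 212^{2}\right) - 22087 = \left(-8 + 2 \cdot 44944\right) - 22087 = \left(-8 + 89888\right) - 22087 = 89880 - 22087 = 67793$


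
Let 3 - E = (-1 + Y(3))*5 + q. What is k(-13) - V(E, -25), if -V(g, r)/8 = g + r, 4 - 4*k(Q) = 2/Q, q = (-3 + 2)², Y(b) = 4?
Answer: -7877/26 ≈ -302.96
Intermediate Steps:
q = 1 (q = (-1)² = 1)
E = -13 (E = 3 - ((-1 + 4)*5 + 1) = 3 - (3*5 + 1) = 3 - (15 + 1) = 3 - 1*16 = 3 - 16 = -13)
k(Q) = 1 - 1/(2*Q)
V(g, r) = -8*g - 8*r (V(g, r) = -8*(g + r) = -8*g - 8*r)
k(-13) - V(E, -25) = (-½ - 13)/(-13) - (-8*(-13) - 8*(-25)) = -1/13*(-27/2) - (104 + 200) = 27/26 - 1*304 = 27/26 - 304 = -7877/26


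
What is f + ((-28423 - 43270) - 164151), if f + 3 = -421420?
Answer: -657267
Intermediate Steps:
f = -421423 (f = -3 - 421420 = -421423)
f + ((-28423 - 43270) - 164151) = -421423 + ((-28423 - 43270) - 164151) = -421423 + (-71693 - 164151) = -421423 - 235844 = -657267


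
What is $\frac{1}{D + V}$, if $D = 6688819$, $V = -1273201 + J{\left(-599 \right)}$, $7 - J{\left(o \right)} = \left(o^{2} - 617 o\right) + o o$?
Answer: $\frac{1}{4328440} \approx 2.3103 \cdot 10^{-7}$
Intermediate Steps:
$J{\left(o \right)} = 7 - 2 o^{2} + 617 o$ ($J{\left(o \right)} = 7 - \left(\left(o^{2} - 617 o\right) + o o\right) = 7 - \left(\left(o^{2} - 617 o\right) + o^{2}\right) = 7 - \left(- 617 o + 2 o^{2}\right) = 7 - 2 o^{2} + 617 o$)
$V = -2360379$ ($V = -1273201 + \left(7 - 2 \left(-599\right)^{2} + 617 \left(-599\right)\right) = -1273201 - 1087178 = -2360379$)
$\frac{1}{D + V} = \frac{1}{6688819 - 2360379} = \frac{1}{4328440}$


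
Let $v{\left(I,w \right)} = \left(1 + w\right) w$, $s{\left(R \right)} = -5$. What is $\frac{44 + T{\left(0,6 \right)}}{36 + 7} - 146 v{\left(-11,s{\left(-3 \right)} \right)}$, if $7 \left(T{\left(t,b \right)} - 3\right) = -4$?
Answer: $- \frac{878595}{301} \approx -2918.9$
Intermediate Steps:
$v{\left(I,w \right)} = w \left(1 + w\right)$
$T{\left(t,b \right)} = \frac{17}{7}$ ($T{\left(t,b \right)} = 3 + \frac{1}{7} \left(-4\right) = 3 - \frac{4}{7} = \frac{17}{7}$)
$\frac{44 + T{\left(0,6 \right)}}{36 + 7} - 146 v{\left(-11,s{\left(-3 \right)} \right)} = \frac{44 + \frac{17}{7}}{36 + 7} - 146 \left(- 5 \left(1 - 5\right)\right) = \frac{325}{7 \cdot 43} - 146 \left(\left(-5\right) \left(-4\right)\right) = \frac{325}{7} \cdot \frac{1}{43} - 2920 = \frac{325}{301} - 2920 = - \frac{878595}{301}$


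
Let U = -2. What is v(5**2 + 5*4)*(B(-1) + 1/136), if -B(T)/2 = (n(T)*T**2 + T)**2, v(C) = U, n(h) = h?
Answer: 1087/68 ≈ 15.985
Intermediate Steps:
v(C) = -2
B(T) = -2*(T + T**3)**2 (B(T) = -2*(T*T**2 + T)**2 = -2*(T**3 + T)**2 = -2*(T + T**3)**2)
v(5**2 + 5*4)*(B(-1) + 1/136) = -2*(-2*(-1)**2*(1 + (-1)**2)**2 + 1/136) = -2*(-2*1*(1 + 1)**2 + 1/136) = -2*(-2*1*2**2 + 1/136) = -2*(-2*1*4 + 1/136) = -2*(-8 + 1/136) = -2*(-1087/136) = 1087/68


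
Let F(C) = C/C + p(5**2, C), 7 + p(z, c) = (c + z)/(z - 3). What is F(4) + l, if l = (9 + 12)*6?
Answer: 2669/22 ≈ 121.32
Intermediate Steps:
p(z, c) = -7 + (c + z)/(-3 + z) (p(z, c) = -7 + (c + z)/(z - 3) = -7 + (c + z)/(-3 + z))
F(C) = -107/22 + C/22 (F(C) = C/C + (21 + C - 6*5**2)/(-3 + 5**2) = 1 + (21 + C - 6*25)/(-3 + 25) = 1 + (21 + C - 150)/22 = 1 + (-129 + C)/22 = 1 + (-129/22 + C/22) = -107/22 + C/22)
l = 126 (l = 21*6 = 126)
F(4) + l = (-107/22 + (1/22)*4) + 126 = (-107/22 + 2/11) + 126 = -103/22 + 126 = 2669/22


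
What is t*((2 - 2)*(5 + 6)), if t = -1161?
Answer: 0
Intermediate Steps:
t*((2 - 2)*(5 + 6)) = -1161*(2 - 2)*(5 + 6) = -0*11 = -1161*0 = 0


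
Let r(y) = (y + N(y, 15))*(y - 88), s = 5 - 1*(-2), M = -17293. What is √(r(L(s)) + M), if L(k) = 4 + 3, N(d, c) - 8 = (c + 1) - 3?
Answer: I*√19561 ≈ 139.86*I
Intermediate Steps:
N(d, c) = 6 + c (N(d, c) = 8 + ((c + 1) - 3) = 8 + ((1 + c) - 3) = 8 + (-2 + c) = 6 + c)
s = 7 (s = 5 + 2 = 7)
L(k) = 7
r(y) = (-88 + y)*(21 + y) (r(y) = (y + (6 + 15))*(y - 88) = (y + 21)*(-88 + y) = (21 + y)*(-88 + y) = (-88 + y)*(21 + y))
√(r(L(s)) + M) = √((-1848 + 7² - 67*7) - 17293) = √((-1848 + 49 - 469) - 17293) = √(-2268 - 17293) = √(-19561) = I*√19561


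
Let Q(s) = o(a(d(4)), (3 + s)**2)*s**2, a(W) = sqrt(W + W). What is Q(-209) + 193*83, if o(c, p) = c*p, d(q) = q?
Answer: 16019 + 3707293832*sqrt(2) ≈ 5.2429e+9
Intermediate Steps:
a(W) = sqrt(2)*sqrt(W) (a(W) = sqrt(2*W) = sqrt(2)*sqrt(W))
Q(s) = 2*sqrt(2)*s**2*(3 + s)**2 (Q(s) = ((sqrt(2)*sqrt(4))*(3 + s)**2)*s**2 = ((sqrt(2)*2)*(3 + s)**2)*s**2 = ((2*sqrt(2))*(3 + s)**2)*s**2 = (2*sqrt(2)*(3 + s)**2)*s**2 = 2*sqrt(2)*s**2*(3 + s)**2)
Q(-209) + 193*83 = 2*sqrt(2)*(-209)**2*(3 - 209)**2 + 193*83 = 2*sqrt(2)*43681*(-206)**2 + 16019 = 2*sqrt(2)*43681*42436 + 16019 = 3707293832*sqrt(2) + 16019 = 16019 + 3707293832*sqrt(2)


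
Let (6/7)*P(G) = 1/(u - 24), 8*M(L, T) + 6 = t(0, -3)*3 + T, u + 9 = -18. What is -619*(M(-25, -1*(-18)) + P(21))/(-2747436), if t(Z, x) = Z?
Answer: 69947/210178854 ≈ 0.00033280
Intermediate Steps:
u = -27 (u = -9 - 18 = -27)
M(L, T) = -¾ + T/8 (M(L, T) = -¾ + (0*3 + T)/8 = -¾ + (0 + T)/8 = -¾ + T/8)
P(G) = -7/306 (P(G) = 7/(6*(-27 - 24)) = (7/6)/(-51) = (7/6)*(-1/51) = -7/306)
-619*(M(-25, -1*(-18)) + P(21))/(-2747436) = -619*((-¾ + (-1*(-18))/8) - 7/306)/(-2747436) = -619*((-¾ + (⅛)*18) - 7/306)*(-1/2747436) = -619*((-¾ + 9/4) - 7/306)*(-1/2747436) = -619*(3/2 - 7/306)*(-1/2747436) = -619*226/153*(-1/2747436) = -139894/153*(-1/2747436) = 69947/210178854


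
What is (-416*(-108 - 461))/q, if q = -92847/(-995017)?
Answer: 235524503968/92847 ≈ 2.5367e+6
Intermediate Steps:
q = 92847/995017 (q = -92847*(-1/995017) = 92847/995017 ≈ 0.093312)
(-416*(-108 - 461))/q = (-416*(-108 - 461))/(92847/995017) = -416*(-569)*(995017/92847) = 236704*(995017/92847) = 235524503968/92847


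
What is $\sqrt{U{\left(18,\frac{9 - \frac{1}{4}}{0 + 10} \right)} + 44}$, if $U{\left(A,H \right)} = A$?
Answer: $\sqrt{62} \approx 7.874$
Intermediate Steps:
$\sqrt{U{\left(18,\frac{9 - \frac{1}{4}}{0 + 10} \right)} + 44} = \sqrt{18 + 44} = \sqrt{62}$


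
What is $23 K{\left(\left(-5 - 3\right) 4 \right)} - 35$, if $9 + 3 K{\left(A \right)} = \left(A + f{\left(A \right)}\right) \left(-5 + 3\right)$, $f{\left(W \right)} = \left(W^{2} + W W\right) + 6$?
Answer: $-31108$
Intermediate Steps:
$f{\left(W \right)} = 6 + 2 W^{2}$ ($f{\left(W \right)} = \left(W^{2} + W^{2}\right) + 6 = 2 W^{2} + 6 = 6 + 2 W^{2}$)
$K{\left(A \right)} = -7 - \frac{4 A^{2}}{3} - \frac{2 A}{3}$ ($K{\left(A \right)} = -3 + \frac{\left(A + \left(6 + 2 A^{2}\right)\right) \left(-5 + 3\right)}{3} = -3 + \frac{\left(6 + A + 2 A^{2}\right) \left(-2\right)}{3} = -3 + \frac{-12 - 4 A^{2} - 2 A}{3} = -3 - \left(4 + \frac{2 A}{3} + \frac{4 A^{2}}{3}\right) = -7 - \frac{4 A^{2}}{3} - \frac{2 A}{3}$)
$23 K{\left(\left(-5 - 3\right) 4 \right)} - 35 = 23 \left(-7 - \frac{4 \left(\left(-5 - 3\right) 4\right)^{2}}{3} - \frac{2 \left(-5 - 3\right) 4}{3}\right) - 35 = 23 \left(-7 - \frac{4 \left(\left(-8\right) 4\right)^{2}}{3} - \frac{2 \left(\left(-8\right) 4\right)}{3}\right) - 35 = 23 \left(-7 - \frac{4 \left(-32\right)^{2}}{3} - - \frac{64}{3}\right) - 35 = 23 \left(-7 - \frac{4096}{3} + \frac{64}{3}\right) - 35 = 23 \left(-1351\right) - 35 = -31073 - 35 = -31108$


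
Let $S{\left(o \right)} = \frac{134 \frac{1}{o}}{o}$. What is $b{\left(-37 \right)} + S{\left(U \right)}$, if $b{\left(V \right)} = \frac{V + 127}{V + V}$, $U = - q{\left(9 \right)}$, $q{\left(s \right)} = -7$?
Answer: $\frac{2753}{1813} \approx 1.5185$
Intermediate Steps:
$U = 7$ ($U = \left(-1\right) \left(-7\right) = 7$)
$S{\left(o \right)} = \frac{134}{o^{2}}$
$b{\left(V \right)} = \frac{127 + V}{2 V}$
$b{\left(-37 \right)} + S{\left(U \right)} = \frac{127 - 37}{2 \left(-37\right)} + \frac{134}{49} = \frac{1}{2} \left(- \frac{1}{37}\right) 90 + 134 \cdot \frac{1}{49} = - \frac{45}{37} + \frac{134}{49} = \frac{2753}{1813}$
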